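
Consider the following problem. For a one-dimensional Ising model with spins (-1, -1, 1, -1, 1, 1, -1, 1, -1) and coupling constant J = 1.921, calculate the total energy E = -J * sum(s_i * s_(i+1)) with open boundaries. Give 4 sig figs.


Step 1: Nearest-neighbor products: 1, -1, -1, -1, 1, -1, -1, -1
Step 2: Sum of products = -4
Step 3: E = -1.921 * -4 = 7.684

7.684


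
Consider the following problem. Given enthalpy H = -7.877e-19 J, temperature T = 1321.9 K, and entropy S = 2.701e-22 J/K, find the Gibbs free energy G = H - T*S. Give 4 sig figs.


Step 1: T*S = 1321.9 * 2.701e-22 = 3.57e-19 J
Step 2: G = H - T*S = -7.877e-19 - 3.57e-19
Step 3: G = -1.145e-18 J

-1.145e-18


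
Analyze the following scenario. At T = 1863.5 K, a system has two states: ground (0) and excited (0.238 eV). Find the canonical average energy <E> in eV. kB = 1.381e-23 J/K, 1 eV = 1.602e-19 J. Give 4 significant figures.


Step 1: beta*E = 0.238*1.602e-19/(1.381e-23*1863.5) = 1.482
Step 2: exp(-beta*E) = 0.2273
Step 3: <E> = 0.238*0.2273/(1+0.2273) = 0.04408 eV

0.04408


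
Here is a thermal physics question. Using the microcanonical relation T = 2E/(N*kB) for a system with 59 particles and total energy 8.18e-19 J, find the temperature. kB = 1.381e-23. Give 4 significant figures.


Step 1: Numerator = 2*E = 2*8.18e-19 = 1.636e-18 J
Step 2: Denominator = N*kB = 59*1.381e-23 = 8.148e-22
Step 3: T = 1.636e-18 / 8.148e-22 = 2008 K

2008


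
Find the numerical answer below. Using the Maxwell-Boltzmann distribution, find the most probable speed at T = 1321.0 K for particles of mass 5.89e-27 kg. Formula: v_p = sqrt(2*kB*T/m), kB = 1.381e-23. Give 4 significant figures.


Step 1: Numerator = 2*kB*T = 2*1.381e-23*1321.0 = 3.649e-20
Step 2: Ratio = 3.649e-20 / 5.89e-27 = 6.195e+06
Step 3: v_p = sqrt(6.195e+06) = 2489 m/s

2489


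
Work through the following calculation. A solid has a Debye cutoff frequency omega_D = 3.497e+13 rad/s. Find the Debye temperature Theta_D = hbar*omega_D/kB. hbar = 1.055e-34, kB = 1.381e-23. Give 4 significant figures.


Step 1: hbar*omega_D = 1.055e-34 * 3.497e+13 = 3.689e-21 J
Step 2: Theta_D = 3.689e-21 / 1.381e-23
Step 3: Theta_D = 267.1 K

267.1


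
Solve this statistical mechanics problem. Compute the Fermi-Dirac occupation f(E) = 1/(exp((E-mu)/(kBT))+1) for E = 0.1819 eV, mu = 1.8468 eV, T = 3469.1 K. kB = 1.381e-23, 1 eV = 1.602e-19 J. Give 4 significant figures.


Step 1: (E - mu) = 0.1819 - 1.8468 = -1.665 eV
Step 2: Convert: (E-mu)*eV = -2.667e-19 J
Step 3: x = (E-mu)*eV/(kB*T) = -5.567
Step 4: f = 1/(exp(-5.567)+1) = 0.9962

0.9962


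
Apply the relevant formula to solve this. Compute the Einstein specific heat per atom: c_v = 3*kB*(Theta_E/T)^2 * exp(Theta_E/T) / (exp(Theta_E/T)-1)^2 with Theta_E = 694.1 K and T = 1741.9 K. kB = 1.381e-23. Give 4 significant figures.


Step 1: x = Theta_E/T = 694.1/1741.9 = 0.3985
Step 2: x^2 = 0.1588
Step 3: exp(x) = 1.49
Step 4: c_v = 3*1.381e-23*0.1588*1.49/(1.49-1)^2 = 4.089e-23

4.089e-23


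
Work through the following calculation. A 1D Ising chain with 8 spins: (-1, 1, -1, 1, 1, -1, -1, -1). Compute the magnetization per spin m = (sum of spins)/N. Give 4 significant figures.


Step 1: Count up spins (+1): 3, down spins (-1): 5
Step 2: Total magnetization M = 3 - 5 = -2
Step 3: m = M/N = -2/8 = -0.25

-0.25


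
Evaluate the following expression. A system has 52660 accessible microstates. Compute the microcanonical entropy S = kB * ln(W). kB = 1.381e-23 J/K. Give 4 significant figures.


Step 1: ln(W) = ln(52660) = 10.87
Step 2: S = kB * ln(W) = 1.381e-23 * 10.87
Step 3: S = 1.501e-22 J/K

1.501e-22


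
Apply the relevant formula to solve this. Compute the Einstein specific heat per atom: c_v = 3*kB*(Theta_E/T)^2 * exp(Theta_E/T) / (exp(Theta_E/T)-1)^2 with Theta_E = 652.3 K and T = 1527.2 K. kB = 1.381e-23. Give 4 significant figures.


Step 1: x = Theta_E/T = 652.3/1527.2 = 0.4271
Step 2: x^2 = 0.1824
Step 3: exp(x) = 1.533
Step 4: c_v = 3*1.381e-23*0.1824*1.533/(1.533-1)^2 = 4.081e-23

4.081e-23


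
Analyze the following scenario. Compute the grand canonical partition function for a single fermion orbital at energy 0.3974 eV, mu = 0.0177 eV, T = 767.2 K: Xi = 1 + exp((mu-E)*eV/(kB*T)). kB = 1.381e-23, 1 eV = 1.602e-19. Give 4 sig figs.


Step 1: (mu - E) = 0.0177 - 0.3974 = -0.3797 eV
Step 2: x = (mu-E)*eV/(kB*T) = -0.3797*1.602e-19/(1.381e-23*767.2) = -5.741
Step 3: exp(x) = 0.003211
Step 4: Xi = 1 + 0.003211 = 1.003

1.003


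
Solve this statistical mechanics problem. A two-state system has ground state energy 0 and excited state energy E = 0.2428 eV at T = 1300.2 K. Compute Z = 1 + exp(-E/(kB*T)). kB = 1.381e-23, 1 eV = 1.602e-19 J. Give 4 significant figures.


Step 1: Compute beta*E = E*eV/(kB*T) = 0.2428*1.602e-19/(1.381e-23*1300.2) = 2.166
Step 2: exp(-beta*E) = exp(-2.166) = 0.1146
Step 3: Z = 1 + 0.1146 = 1.115

1.115


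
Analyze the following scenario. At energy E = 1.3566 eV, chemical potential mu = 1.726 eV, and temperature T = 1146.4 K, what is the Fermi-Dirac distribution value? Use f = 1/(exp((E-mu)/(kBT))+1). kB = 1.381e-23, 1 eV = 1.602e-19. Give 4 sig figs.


Step 1: (E - mu) = 1.3566 - 1.726 = -0.3694 eV
Step 2: Convert: (E-mu)*eV = -5.918e-20 J
Step 3: x = (E-mu)*eV/(kB*T) = -3.738
Step 4: f = 1/(exp(-3.738)+1) = 0.9767

0.9767


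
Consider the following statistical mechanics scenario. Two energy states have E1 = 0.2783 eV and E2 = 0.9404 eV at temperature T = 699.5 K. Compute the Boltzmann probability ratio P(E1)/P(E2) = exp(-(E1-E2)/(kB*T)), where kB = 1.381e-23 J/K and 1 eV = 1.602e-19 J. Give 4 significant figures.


Step 1: Compute energy difference dE = E1 - E2 = 0.2783 - 0.9404 = -0.6621 eV
Step 2: Convert to Joules: dE_J = -0.6621 * 1.602e-19 = -1.061e-19 J
Step 3: Compute exponent = -dE_J / (kB * T) = -(-1.061e-19) / (1.381e-23 * 699.5) = 10.98
Step 4: P(E1)/P(E2) = exp(10.98) = 5.869e+04

5.869e+04


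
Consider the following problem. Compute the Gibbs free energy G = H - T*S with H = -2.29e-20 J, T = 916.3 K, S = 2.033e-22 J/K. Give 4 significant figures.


Step 1: T*S = 916.3 * 2.033e-22 = 1.863e-19 J
Step 2: G = H - T*S = -2.29e-20 - 1.863e-19
Step 3: G = -2.092e-19 J

-2.092e-19


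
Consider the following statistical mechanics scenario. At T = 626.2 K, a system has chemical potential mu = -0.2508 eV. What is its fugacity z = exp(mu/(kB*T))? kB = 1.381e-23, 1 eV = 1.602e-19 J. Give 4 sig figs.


Step 1: Convert mu to Joules: -0.2508*1.602e-19 = -4.018e-20 J
Step 2: kB*T = 1.381e-23*626.2 = 8.648e-21 J
Step 3: mu/(kB*T) = -4.646
Step 4: z = exp(-4.646) = 0.0096

0.0096


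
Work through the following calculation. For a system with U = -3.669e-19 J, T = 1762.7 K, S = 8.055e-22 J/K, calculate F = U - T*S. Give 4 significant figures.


Step 1: T*S = 1762.7 * 8.055e-22 = 1.42e-18 J
Step 2: F = U - T*S = -3.669e-19 - 1.42e-18
Step 3: F = -1.787e-18 J

-1.787e-18


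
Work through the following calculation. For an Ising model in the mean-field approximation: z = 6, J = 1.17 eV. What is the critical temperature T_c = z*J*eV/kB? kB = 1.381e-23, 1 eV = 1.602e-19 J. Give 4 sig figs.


Step 1: z*J = 6*1.17 = 7.02 eV
Step 2: Convert to Joules: 7.02*1.602e-19 = 1.125e-18 J
Step 3: T_c = 1.125e-18 / 1.381e-23 = 8.143e+04 K

8.143e+04


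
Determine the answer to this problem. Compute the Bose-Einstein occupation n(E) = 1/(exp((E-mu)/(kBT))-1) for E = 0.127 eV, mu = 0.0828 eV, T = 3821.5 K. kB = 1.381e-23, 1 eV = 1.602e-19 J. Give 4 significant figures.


Step 1: (E - mu) = 0.0442 eV
Step 2: x = (E-mu)*eV/(kB*T) = 0.0442*1.602e-19/(1.381e-23*3821.5) = 0.1342
Step 3: exp(x) = 1.144
Step 4: n = 1/(exp(x)-1) = 6.964

6.964


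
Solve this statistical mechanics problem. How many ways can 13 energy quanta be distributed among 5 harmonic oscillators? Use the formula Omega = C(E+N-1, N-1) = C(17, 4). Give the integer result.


Step 1: Use binomial coefficient C(17, 4)
Step 2: Numerator = 17! / 13!
Step 3: Denominator = 4!
Step 4: Omega = 2380

2380


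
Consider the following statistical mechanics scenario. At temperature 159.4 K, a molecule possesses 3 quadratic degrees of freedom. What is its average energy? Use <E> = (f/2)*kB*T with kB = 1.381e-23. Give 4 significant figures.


Step 1: f/2 = 3/2 = 1.5
Step 2: kB*T = 1.381e-23 * 159.4 = 2.201e-21
Step 3: <E> = 1.5 * 2.201e-21 = 3.302e-21 J

3.302e-21


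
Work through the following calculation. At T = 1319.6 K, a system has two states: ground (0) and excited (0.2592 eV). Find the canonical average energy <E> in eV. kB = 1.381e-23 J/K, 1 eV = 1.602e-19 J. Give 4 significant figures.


Step 1: beta*E = 0.2592*1.602e-19/(1.381e-23*1319.6) = 2.279
Step 2: exp(-beta*E) = 0.1024
Step 3: <E> = 0.2592*0.1024/(1+0.1024) = 0.02408 eV

0.02408


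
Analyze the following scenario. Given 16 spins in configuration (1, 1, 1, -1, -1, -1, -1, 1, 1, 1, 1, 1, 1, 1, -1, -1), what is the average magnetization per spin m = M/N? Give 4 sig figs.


Step 1: Count up spins (+1): 10, down spins (-1): 6
Step 2: Total magnetization M = 10 - 6 = 4
Step 3: m = M/N = 4/16 = 0.25

0.25


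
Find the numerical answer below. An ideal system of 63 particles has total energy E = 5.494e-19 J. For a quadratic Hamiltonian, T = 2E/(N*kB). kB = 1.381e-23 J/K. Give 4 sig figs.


Step 1: Numerator = 2*E = 2*5.494e-19 = 1.099e-18 J
Step 2: Denominator = N*kB = 63*1.381e-23 = 8.7e-22
Step 3: T = 1.099e-18 / 8.7e-22 = 1263 K

1263


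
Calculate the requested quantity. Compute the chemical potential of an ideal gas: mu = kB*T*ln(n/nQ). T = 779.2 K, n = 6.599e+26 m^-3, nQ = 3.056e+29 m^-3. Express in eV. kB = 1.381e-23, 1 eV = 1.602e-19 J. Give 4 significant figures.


Step 1: n/nQ = 6.599e+26/3.056e+29 = 0.002159
Step 2: ln(n/nQ) = -6.138
Step 3: mu = kB*T*ln(n/nQ) = 1.076e-20*-6.138 = -6.605e-20 J
Step 4: Convert to eV: -6.605e-20/1.602e-19 = -0.4123 eV

-0.4123


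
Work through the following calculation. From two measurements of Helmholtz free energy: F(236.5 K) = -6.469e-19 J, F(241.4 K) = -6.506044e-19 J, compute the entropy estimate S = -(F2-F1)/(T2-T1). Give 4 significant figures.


Step 1: dF = F2 - F1 = -6.506044e-19 - (-6.469e-19) = -3.7044e-21 J
Step 2: dT = T2 - T1 = 241.4 - 236.5 = 4.9 K
Step 3: S = -dF/dT = -(-3.7044e-21)/4.9 = 7.56e-22 J/K

7.56e-22


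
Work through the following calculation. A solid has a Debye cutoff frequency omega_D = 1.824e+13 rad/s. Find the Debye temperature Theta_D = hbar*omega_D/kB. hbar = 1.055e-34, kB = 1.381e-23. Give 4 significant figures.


Step 1: hbar*omega_D = 1.055e-34 * 1.824e+13 = 1.924e-21 J
Step 2: Theta_D = 1.924e-21 / 1.381e-23
Step 3: Theta_D = 139.3 K

139.3


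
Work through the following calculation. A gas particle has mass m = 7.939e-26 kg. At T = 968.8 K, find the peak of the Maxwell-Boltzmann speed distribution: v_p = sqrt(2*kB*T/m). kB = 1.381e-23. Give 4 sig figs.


Step 1: Numerator = 2*kB*T = 2*1.381e-23*968.8 = 2.676e-20
Step 2: Ratio = 2.676e-20 / 7.939e-26 = 3.37e+05
Step 3: v_p = sqrt(3.37e+05) = 580.6 m/s

580.6


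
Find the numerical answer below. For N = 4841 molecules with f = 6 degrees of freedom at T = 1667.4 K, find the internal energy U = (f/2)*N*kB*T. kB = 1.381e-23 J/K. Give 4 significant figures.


Step 1: f/2 = 6/2 = 3.0
Step 2: N*kB*T = 4841*1.381e-23*1667.4 = 1.115e-16
Step 3: U = 3.0 * 1.115e-16 = 3.344e-16 J

3.344e-16


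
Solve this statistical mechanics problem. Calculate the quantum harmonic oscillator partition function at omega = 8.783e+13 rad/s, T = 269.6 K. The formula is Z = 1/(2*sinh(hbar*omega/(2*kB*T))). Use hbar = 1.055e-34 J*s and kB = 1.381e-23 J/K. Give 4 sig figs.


Step 1: Compute x = hbar*omega/(kB*T) = 1.055e-34*8.783e+13/(1.381e-23*269.6) = 2.489
Step 2: x/2 = 1.244
Step 3: sinh(x/2) = 1.591
Step 4: Z = 1/(2*1.591) = 0.3142

0.3142


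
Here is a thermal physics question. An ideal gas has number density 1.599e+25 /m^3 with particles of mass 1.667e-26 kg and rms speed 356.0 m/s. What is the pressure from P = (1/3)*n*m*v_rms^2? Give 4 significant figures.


Step 1: v_rms^2 = 356.0^2 = 1.267e+05
Step 2: n*m = 1.599e+25*1.667e-26 = 0.2666
Step 3: P = (1/3)*0.2666*1.267e+05 = 1.126e+04 Pa

1.126e+04


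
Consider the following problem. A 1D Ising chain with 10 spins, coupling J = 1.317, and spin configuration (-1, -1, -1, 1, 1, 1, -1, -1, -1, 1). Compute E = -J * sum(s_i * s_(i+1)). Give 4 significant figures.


Step 1: Nearest-neighbor products: 1, 1, -1, 1, 1, -1, 1, 1, -1
Step 2: Sum of products = 3
Step 3: E = -1.317 * 3 = -3.951

-3.951


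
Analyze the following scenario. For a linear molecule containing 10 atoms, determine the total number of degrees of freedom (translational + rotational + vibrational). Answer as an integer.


Step 1: Translational DOF = 3
Step 2: Rotational DOF (linear) = 2
Step 3: Vibrational DOF = 3*10 - 5 = 25
Step 4: Total = 3 + 2 + 25 = 30

30


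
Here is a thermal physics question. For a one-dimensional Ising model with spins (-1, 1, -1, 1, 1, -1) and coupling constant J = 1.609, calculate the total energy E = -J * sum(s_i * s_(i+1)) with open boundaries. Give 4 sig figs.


Step 1: Nearest-neighbor products: -1, -1, -1, 1, -1
Step 2: Sum of products = -3
Step 3: E = -1.609 * -3 = 4.827

4.827


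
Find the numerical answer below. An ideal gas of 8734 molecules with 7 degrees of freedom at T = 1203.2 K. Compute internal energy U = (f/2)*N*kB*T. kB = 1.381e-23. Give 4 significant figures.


Step 1: f/2 = 7/2 = 3.5
Step 2: N*kB*T = 8734*1.381e-23*1203.2 = 1.451e-16
Step 3: U = 3.5 * 1.451e-16 = 5.079e-16 J

5.079e-16


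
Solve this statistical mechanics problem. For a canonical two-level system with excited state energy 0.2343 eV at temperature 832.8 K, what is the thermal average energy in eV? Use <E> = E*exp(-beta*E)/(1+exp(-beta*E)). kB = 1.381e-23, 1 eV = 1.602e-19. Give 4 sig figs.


Step 1: beta*E = 0.2343*1.602e-19/(1.381e-23*832.8) = 3.264
Step 2: exp(-beta*E) = 0.03825
Step 3: <E> = 0.2343*0.03825/(1+0.03825) = 0.008632 eV

0.008632


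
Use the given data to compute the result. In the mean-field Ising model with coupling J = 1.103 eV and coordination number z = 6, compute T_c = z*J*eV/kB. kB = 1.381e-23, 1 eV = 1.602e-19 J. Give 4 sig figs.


Step 1: z*J = 6*1.103 = 6.618 eV
Step 2: Convert to Joules: 6.618*1.602e-19 = 1.06e-18 J
Step 3: T_c = 1.06e-18 / 1.381e-23 = 7.677e+04 K

7.677e+04


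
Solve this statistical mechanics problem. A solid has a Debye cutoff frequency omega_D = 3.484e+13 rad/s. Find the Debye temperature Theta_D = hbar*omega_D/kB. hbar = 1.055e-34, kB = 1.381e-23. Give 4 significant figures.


Step 1: hbar*omega_D = 1.055e-34 * 3.484e+13 = 3.676e-21 J
Step 2: Theta_D = 3.676e-21 / 1.381e-23
Step 3: Theta_D = 266.2 K

266.2


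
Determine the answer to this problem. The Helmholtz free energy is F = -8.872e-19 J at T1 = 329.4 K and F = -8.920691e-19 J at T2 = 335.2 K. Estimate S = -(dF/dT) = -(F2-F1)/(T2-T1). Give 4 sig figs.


Step 1: dF = F2 - F1 = -8.920691e-19 - (-8.872e-19) = -4.8691e-21 J
Step 2: dT = T2 - T1 = 335.2 - 329.4 = 5.8 K
Step 3: S = -dF/dT = -(-4.8691e-21)/5.8 = 8.395e-22 J/K

8.395e-22


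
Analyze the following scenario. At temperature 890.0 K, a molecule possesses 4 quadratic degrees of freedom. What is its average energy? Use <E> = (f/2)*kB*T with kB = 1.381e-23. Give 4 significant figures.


Step 1: f/2 = 4/2 = 2
Step 2: kB*T = 1.381e-23 * 890.0 = 1.229e-20
Step 3: <E> = 2 * 1.229e-20 = 2.458e-20 J

2.458e-20


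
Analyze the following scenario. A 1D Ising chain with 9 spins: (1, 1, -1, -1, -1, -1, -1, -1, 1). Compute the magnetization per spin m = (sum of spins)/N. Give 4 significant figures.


Step 1: Count up spins (+1): 3, down spins (-1): 6
Step 2: Total magnetization M = 3 - 6 = -3
Step 3: m = M/N = -3/9 = -0.3333

-0.3333


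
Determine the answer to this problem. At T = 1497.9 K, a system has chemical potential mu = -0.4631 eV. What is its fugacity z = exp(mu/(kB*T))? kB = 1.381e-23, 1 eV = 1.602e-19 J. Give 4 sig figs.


Step 1: Convert mu to Joules: -0.4631*1.602e-19 = -7.419e-20 J
Step 2: kB*T = 1.381e-23*1497.9 = 2.069e-20 J
Step 3: mu/(kB*T) = -3.586
Step 4: z = exp(-3.586) = 0.0277

0.0277


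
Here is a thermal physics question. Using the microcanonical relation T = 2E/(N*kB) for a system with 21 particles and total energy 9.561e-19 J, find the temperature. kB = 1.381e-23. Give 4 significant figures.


Step 1: Numerator = 2*E = 2*9.561e-19 = 1.912e-18 J
Step 2: Denominator = N*kB = 21*1.381e-23 = 2.9e-22
Step 3: T = 1.912e-18 / 2.9e-22 = 6594 K

6594


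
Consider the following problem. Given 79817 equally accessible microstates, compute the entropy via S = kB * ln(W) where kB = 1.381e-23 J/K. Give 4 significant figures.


Step 1: ln(W) = ln(79817) = 11.29
Step 2: S = kB * ln(W) = 1.381e-23 * 11.29
Step 3: S = 1.559e-22 J/K

1.559e-22


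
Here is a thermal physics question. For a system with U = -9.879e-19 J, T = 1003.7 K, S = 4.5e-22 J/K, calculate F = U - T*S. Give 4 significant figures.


Step 1: T*S = 1003.7 * 4.5e-22 = 4.517e-19 J
Step 2: F = U - T*S = -9.879e-19 - 4.517e-19
Step 3: F = -1.44e-18 J

-1.44e-18


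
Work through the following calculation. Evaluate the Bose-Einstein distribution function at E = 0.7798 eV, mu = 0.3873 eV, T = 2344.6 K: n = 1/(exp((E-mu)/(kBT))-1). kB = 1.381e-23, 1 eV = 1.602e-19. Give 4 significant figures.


Step 1: (E - mu) = 0.3925 eV
Step 2: x = (E-mu)*eV/(kB*T) = 0.3925*1.602e-19/(1.381e-23*2344.6) = 1.942
Step 3: exp(x) = 6.972
Step 4: n = 1/(exp(x)-1) = 0.1674

0.1674


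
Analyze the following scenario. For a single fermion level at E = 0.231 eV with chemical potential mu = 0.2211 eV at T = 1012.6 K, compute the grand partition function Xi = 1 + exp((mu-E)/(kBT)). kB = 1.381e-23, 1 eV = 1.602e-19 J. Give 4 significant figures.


Step 1: (mu - E) = 0.2211 - 0.231 = -0.0099 eV
Step 2: x = (mu-E)*eV/(kB*T) = -0.0099*1.602e-19/(1.381e-23*1012.6) = -0.1134
Step 3: exp(x) = 0.8928
Step 4: Xi = 1 + 0.8928 = 1.893

1.893


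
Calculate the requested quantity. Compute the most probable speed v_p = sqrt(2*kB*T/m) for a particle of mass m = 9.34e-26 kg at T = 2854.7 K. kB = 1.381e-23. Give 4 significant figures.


Step 1: Numerator = 2*kB*T = 2*1.381e-23*2854.7 = 7.885e-20
Step 2: Ratio = 7.885e-20 / 9.34e-26 = 8.442e+05
Step 3: v_p = sqrt(8.442e+05) = 918.8 m/s

918.8


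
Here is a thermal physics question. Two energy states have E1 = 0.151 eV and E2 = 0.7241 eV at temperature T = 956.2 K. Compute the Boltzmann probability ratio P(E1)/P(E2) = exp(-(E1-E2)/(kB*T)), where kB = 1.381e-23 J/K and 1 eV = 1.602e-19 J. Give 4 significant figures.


Step 1: Compute energy difference dE = E1 - E2 = 0.151 - 0.7241 = -0.5731 eV
Step 2: Convert to Joules: dE_J = -0.5731 * 1.602e-19 = -9.181e-20 J
Step 3: Compute exponent = -dE_J / (kB * T) = -(-9.181e-20) / (1.381e-23 * 956.2) = 6.953
Step 4: P(E1)/P(E2) = exp(6.953) = 1046

1046


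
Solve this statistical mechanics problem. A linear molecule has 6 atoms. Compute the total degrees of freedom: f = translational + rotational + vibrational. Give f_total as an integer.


Step 1: Translational DOF = 3
Step 2: Rotational DOF (linear) = 2
Step 3: Vibrational DOF = 3*6 - 5 = 13
Step 4: Total = 3 + 2 + 13 = 18

18


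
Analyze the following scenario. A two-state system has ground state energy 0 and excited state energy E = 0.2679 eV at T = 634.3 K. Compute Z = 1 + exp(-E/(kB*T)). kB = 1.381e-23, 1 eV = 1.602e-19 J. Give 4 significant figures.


Step 1: Compute beta*E = E*eV/(kB*T) = 0.2679*1.602e-19/(1.381e-23*634.3) = 4.899
Step 2: exp(-beta*E) = exp(-4.899) = 0.007451
Step 3: Z = 1 + 0.007451 = 1.007

1.007


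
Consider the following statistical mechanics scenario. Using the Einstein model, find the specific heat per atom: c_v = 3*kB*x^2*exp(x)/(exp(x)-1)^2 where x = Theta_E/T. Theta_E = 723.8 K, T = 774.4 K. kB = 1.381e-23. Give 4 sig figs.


Step 1: x = Theta_E/T = 723.8/774.4 = 0.9347
Step 2: x^2 = 0.8736
Step 3: exp(x) = 2.546
Step 4: c_v = 3*1.381e-23*0.8736*2.546/(2.546-1)^2 = 3.854e-23

3.854e-23


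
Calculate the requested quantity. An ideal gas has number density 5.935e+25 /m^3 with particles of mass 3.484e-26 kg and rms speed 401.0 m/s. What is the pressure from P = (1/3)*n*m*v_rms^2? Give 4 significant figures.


Step 1: v_rms^2 = 401.0^2 = 1.608e+05
Step 2: n*m = 5.935e+25*3.484e-26 = 2.068
Step 3: P = (1/3)*2.068*1.608e+05 = 1.108e+05 Pa

1.108e+05


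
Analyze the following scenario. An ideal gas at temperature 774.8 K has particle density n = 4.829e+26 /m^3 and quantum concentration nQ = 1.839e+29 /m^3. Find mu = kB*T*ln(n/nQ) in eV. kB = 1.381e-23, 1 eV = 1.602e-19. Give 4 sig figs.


Step 1: n/nQ = 4.829e+26/1.839e+29 = 0.002626
Step 2: ln(n/nQ) = -5.942
Step 3: mu = kB*T*ln(n/nQ) = 1.07e-20*-5.942 = -6.358e-20 J
Step 4: Convert to eV: -6.358e-20/1.602e-19 = -0.3969 eV

-0.3969


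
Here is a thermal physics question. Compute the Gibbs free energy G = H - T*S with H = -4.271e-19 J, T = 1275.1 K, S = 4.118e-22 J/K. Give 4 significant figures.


Step 1: T*S = 1275.1 * 4.118e-22 = 5.251e-19 J
Step 2: G = H - T*S = -4.271e-19 - 5.251e-19
Step 3: G = -9.522e-19 J

-9.522e-19


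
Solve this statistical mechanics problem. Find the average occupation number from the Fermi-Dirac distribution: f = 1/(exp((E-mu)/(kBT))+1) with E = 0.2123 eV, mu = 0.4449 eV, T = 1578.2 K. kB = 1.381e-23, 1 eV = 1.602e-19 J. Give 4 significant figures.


Step 1: (E - mu) = 0.2123 - 0.4449 = -0.2326 eV
Step 2: Convert: (E-mu)*eV = -3.726e-20 J
Step 3: x = (E-mu)*eV/(kB*T) = -1.71
Step 4: f = 1/(exp(-1.71)+1) = 0.8468

0.8468


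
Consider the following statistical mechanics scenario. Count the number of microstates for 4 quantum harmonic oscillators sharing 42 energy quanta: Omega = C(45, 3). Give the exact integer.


Step 1: Use binomial coefficient C(45, 3)
Step 2: Numerator = 45! / 42!
Step 3: Denominator = 3!
Step 4: Omega = 14190

14190


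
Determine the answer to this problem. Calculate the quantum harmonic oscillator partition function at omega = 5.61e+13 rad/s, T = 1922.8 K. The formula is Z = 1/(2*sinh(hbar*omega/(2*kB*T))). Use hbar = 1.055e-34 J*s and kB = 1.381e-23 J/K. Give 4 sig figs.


Step 1: Compute x = hbar*omega/(kB*T) = 1.055e-34*5.61e+13/(1.381e-23*1922.8) = 0.2229
Step 2: x/2 = 0.1114
Step 3: sinh(x/2) = 0.1117
Step 4: Z = 1/(2*0.1117) = 4.477

4.477


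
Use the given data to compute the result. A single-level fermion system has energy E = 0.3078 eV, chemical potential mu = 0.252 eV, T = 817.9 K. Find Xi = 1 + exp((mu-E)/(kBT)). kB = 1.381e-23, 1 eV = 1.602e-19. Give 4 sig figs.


Step 1: (mu - E) = 0.252 - 0.3078 = -0.0558 eV
Step 2: x = (mu-E)*eV/(kB*T) = -0.0558*1.602e-19/(1.381e-23*817.9) = -0.7914
Step 3: exp(x) = 0.4532
Step 4: Xi = 1 + 0.4532 = 1.453

1.453


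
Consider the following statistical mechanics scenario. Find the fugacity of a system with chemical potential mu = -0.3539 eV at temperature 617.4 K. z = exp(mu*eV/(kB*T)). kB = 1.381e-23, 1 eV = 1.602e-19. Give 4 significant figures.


Step 1: Convert mu to Joules: -0.3539*1.602e-19 = -5.669e-20 J
Step 2: kB*T = 1.381e-23*617.4 = 8.526e-21 J
Step 3: mu/(kB*T) = -6.649
Step 4: z = exp(-6.649) = 0.001295

0.001295


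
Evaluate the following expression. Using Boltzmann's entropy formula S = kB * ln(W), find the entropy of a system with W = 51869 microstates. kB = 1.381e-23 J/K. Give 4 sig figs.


Step 1: ln(W) = ln(51869) = 10.86
Step 2: S = kB * ln(W) = 1.381e-23 * 10.86
Step 3: S = 1.499e-22 J/K

1.499e-22


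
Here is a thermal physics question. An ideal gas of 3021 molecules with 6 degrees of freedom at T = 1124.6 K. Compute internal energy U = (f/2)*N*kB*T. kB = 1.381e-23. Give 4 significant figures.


Step 1: f/2 = 6/2 = 3.0
Step 2: N*kB*T = 3021*1.381e-23*1124.6 = 4.692e-17
Step 3: U = 3.0 * 4.692e-17 = 1.408e-16 J

1.408e-16


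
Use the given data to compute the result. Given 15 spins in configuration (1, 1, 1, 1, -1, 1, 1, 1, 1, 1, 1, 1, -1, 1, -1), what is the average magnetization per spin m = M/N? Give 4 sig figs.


Step 1: Count up spins (+1): 12, down spins (-1): 3
Step 2: Total magnetization M = 12 - 3 = 9
Step 3: m = M/N = 9/15 = 0.6

0.6


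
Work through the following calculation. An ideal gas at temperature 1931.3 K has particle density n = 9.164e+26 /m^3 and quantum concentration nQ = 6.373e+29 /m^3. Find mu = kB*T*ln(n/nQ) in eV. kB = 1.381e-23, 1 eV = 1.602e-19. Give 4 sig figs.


Step 1: n/nQ = 9.164e+26/6.373e+29 = 0.001438
Step 2: ln(n/nQ) = -6.545
Step 3: mu = kB*T*ln(n/nQ) = 2.667e-20*-6.545 = -1.746e-19 J
Step 4: Convert to eV: -1.746e-19/1.602e-19 = -1.09 eV

-1.09


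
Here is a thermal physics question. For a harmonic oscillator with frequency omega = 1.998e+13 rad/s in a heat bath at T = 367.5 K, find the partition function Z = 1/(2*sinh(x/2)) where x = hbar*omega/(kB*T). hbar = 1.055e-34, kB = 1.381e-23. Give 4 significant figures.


Step 1: Compute x = hbar*omega/(kB*T) = 1.055e-34*1.998e+13/(1.381e-23*367.5) = 0.4153
Step 2: x/2 = 0.2077
Step 3: sinh(x/2) = 0.2092
Step 4: Z = 1/(2*0.2092) = 2.39

2.39


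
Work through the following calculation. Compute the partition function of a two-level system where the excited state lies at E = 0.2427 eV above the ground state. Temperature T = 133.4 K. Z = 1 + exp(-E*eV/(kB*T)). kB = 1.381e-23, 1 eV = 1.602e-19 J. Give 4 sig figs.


Step 1: Compute beta*E = E*eV/(kB*T) = 0.2427*1.602e-19/(1.381e-23*133.4) = 21.1
Step 2: exp(-beta*E) = exp(-21.1) = 6.828e-10
Step 3: Z = 1 + 6.828e-10 = 1

1


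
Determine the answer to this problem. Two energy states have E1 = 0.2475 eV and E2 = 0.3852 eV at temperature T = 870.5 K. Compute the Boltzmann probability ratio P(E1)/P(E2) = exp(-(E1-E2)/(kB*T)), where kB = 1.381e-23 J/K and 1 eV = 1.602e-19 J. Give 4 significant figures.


Step 1: Compute energy difference dE = E1 - E2 = 0.2475 - 0.3852 = -0.1377 eV
Step 2: Convert to Joules: dE_J = -0.1377 * 1.602e-19 = -2.206e-20 J
Step 3: Compute exponent = -dE_J / (kB * T) = -(-2.206e-20) / (1.381e-23 * 870.5) = 1.835
Step 4: P(E1)/P(E2) = exp(1.835) = 6.265

6.265


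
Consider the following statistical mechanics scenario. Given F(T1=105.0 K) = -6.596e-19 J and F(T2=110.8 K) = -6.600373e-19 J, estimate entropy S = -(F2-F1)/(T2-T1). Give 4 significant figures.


Step 1: dF = F2 - F1 = -6.600373e-19 - (-6.596e-19) = -4.373e-22 J
Step 2: dT = T2 - T1 = 110.8 - 105.0 = 5.8 K
Step 3: S = -dF/dT = -(-4.373e-22)/5.8 = 7.54e-23 J/K

7.54e-23


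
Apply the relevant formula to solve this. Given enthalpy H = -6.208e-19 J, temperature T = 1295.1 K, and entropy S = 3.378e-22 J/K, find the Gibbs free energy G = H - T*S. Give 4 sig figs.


Step 1: T*S = 1295.1 * 3.378e-22 = 4.375e-19 J
Step 2: G = H - T*S = -6.208e-19 - 4.375e-19
Step 3: G = -1.058e-18 J

-1.058e-18


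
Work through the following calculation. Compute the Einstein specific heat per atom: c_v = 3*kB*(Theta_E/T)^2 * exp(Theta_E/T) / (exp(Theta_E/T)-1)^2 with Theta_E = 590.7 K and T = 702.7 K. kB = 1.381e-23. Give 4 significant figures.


Step 1: x = Theta_E/T = 590.7/702.7 = 0.8406
Step 2: x^2 = 0.7066
Step 3: exp(x) = 2.318
Step 4: c_v = 3*1.381e-23*0.7066*2.318/(2.318-1)^2 = 3.907e-23

3.907e-23


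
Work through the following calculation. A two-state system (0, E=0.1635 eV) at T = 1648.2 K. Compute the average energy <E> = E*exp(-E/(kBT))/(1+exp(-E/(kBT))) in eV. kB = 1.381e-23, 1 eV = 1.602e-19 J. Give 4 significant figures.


Step 1: beta*E = 0.1635*1.602e-19/(1.381e-23*1648.2) = 1.151
Step 2: exp(-beta*E) = 0.3164
Step 3: <E> = 0.1635*0.3164/(1+0.3164) = 0.0393 eV

0.0393


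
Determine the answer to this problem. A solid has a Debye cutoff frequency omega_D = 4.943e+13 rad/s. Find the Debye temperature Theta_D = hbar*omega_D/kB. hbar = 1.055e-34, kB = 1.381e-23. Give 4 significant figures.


Step 1: hbar*omega_D = 1.055e-34 * 4.943e+13 = 5.215e-21 J
Step 2: Theta_D = 5.215e-21 / 1.381e-23
Step 3: Theta_D = 377.6 K

377.6


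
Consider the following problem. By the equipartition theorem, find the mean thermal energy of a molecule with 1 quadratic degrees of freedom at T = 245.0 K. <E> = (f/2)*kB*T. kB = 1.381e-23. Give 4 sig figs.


Step 1: f/2 = 1/2 = 0.5
Step 2: kB*T = 1.381e-23 * 245.0 = 3.383e-21
Step 3: <E> = 0.5 * 3.383e-21 = 1.692e-21 J

1.692e-21


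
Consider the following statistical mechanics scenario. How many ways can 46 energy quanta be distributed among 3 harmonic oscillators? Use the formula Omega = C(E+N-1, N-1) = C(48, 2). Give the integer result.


Step 1: Use binomial coefficient C(48, 2)
Step 2: Numerator = 48! / 46!
Step 3: Denominator = 2!
Step 4: Omega = 1128

1128


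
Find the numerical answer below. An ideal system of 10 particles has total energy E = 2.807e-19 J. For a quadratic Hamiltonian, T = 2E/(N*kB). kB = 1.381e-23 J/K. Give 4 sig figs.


Step 1: Numerator = 2*E = 2*2.807e-19 = 5.614e-19 J
Step 2: Denominator = N*kB = 10*1.381e-23 = 1.381e-22
Step 3: T = 5.614e-19 / 1.381e-22 = 4065 K

4065


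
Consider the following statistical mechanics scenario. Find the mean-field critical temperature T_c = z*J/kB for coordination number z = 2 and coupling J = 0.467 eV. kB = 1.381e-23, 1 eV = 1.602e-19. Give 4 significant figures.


Step 1: z*J = 2*0.467 = 0.934 eV
Step 2: Convert to Joules: 0.934*1.602e-19 = 1.496e-19 J
Step 3: T_c = 1.496e-19 / 1.381e-23 = 1.083e+04 K

1.083e+04


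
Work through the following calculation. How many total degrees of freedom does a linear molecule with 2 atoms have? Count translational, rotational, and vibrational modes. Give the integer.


Step 1: Translational DOF = 3
Step 2: Rotational DOF (linear) = 2
Step 3: Vibrational DOF = 3*2 - 5 = 1
Step 4: Total = 3 + 2 + 1 = 6

6


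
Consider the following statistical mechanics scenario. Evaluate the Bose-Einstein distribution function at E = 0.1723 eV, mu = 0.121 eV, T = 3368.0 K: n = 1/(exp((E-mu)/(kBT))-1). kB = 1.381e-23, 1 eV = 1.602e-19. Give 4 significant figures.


Step 1: (E - mu) = 0.0513 eV
Step 2: x = (E-mu)*eV/(kB*T) = 0.0513*1.602e-19/(1.381e-23*3368.0) = 0.1767
Step 3: exp(x) = 1.193
Step 4: n = 1/(exp(x)-1) = 5.174

5.174


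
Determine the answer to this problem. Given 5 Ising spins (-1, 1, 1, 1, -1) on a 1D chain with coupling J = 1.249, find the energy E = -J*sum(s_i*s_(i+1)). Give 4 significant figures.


Step 1: Nearest-neighbor products: -1, 1, 1, -1
Step 2: Sum of products = 0
Step 3: E = -1.249 * 0 = 0

0


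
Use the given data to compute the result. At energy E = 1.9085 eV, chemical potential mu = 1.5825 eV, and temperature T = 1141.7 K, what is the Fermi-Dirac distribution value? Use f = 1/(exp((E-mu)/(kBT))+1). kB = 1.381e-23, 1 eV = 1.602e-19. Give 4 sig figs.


Step 1: (E - mu) = 1.9085 - 1.5825 = 0.326 eV
Step 2: Convert: (E-mu)*eV = 5.223e-20 J
Step 3: x = (E-mu)*eV/(kB*T) = 3.312
Step 4: f = 1/(exp(3.312)+1) = 0.03515

0.03515


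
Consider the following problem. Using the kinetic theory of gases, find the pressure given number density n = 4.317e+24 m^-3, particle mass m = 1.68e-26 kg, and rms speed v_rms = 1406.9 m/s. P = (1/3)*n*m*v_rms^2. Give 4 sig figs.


Step 1: v_rms^2 = 1406.9^2 = 1.979e+06
Step 2: n*m = 4.317e+24*1.68e-26 = 0.07253
Step 3: P = (1/3)*0.07253*1.979e+06 = 4.785e+04 Pa

4.785e+04


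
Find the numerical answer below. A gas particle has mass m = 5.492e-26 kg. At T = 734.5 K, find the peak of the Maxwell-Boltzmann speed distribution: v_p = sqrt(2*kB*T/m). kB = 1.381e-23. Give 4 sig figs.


Step 1: Numerator = 2*kB*T = 2*1.381e-23*734.5 = 2.029e-20
Step 2: Ratio = 2.029e-20 / 5.492e-26 = 3.694e+05
Step 3: v_p = sqrt(3.694e+05) = 607.8 m/s

607.8


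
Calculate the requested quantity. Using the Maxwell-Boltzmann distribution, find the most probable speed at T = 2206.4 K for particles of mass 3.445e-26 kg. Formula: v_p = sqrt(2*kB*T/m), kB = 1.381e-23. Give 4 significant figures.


Step 1: Numerator = 2*kB*T = 2*1.381e-23*2206.4 = 6.094e-20
Step 2: Ratio = 6.094e-20 / 3.445e-26 = 1.769e+06
Step 3: v_p = sqrt(1.769e+06) = 1330 m/s

1330


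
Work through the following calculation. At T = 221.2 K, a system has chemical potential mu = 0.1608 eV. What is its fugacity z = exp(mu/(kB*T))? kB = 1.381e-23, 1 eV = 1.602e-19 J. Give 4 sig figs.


Step 1: Convert mu to Joules: 0.1608*1.602e-19 = 2.576e-20 J
Step 2: kB*T = 1.381e-23*221.2 = 3.055e-21 J
Step 3: mu/(kB*T) = 8.433
Step 4: z = exp(8.433) = 4595

4595


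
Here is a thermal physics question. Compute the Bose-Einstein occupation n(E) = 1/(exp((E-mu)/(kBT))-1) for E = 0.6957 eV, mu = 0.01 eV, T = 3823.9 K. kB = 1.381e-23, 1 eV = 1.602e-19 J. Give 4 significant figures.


Step 1: (E - mu) = 0.6857 eV
Step 2: x = (E-mu)*eV/(kB*T) = 0.6857*1.602e-19/(1.381e-23*3823.9) = 2.08
Step 3: exp(x) = 8.006
Step 4: n = 1/(exp(x)-1) = 0.1427

0.1427


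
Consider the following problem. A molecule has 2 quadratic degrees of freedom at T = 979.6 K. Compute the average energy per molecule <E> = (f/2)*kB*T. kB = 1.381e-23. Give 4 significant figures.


Step 1: f/2 = 2/2 = 1
Step 2: kB*T = 1.381e-23 * 979.6 = 1.353e-20
Step 3: <E> = 1 * 1.353e-20 = 1.353e-20 J

1.353e-20


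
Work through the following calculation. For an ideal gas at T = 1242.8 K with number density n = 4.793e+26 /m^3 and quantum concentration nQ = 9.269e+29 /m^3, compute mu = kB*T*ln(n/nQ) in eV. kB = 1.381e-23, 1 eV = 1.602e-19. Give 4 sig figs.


Step 1: n/nQ = 4.793e+26/9.269e+29 = 0.0005171
Step 2: ln(n/nQ) = -7.567
Step 3: mu = kB*T*ln(n/nQ) = 1.716e-20*-7.567 = -1.299e-19 J
Step 4: Convert to eV: -1.299e-19/1.602e-19 = -0.8107 eV

-0.8107


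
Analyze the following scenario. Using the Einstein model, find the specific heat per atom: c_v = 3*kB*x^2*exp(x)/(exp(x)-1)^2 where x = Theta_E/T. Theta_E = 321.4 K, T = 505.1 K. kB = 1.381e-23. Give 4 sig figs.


Step 1: x = Theta_E/T = 321.4/505.1 = 0.6363
Step 2: x^2 = 0.4049
Step 3: exp(x) = 1.889
Step 4: c_v = 3*1.381e-23*0.4049*1.889/(1.889-1)^2 = 4.006e-23

4.006e-23


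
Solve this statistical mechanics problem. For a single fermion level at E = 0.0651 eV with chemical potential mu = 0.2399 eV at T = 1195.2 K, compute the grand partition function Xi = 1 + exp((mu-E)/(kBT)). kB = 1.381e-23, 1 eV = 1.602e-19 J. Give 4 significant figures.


Step 1: (mu - E) = 0.2399 - 0.0651 = 0.1748 eV
Step 2: x = (mu-E)*eV/(kB*T) = 0.1748*1.602e-19/(1.381e-23*1195.2) = 1.697
Step 3: exp(x) = 5.455
Step 4: Xi = 1 + 5.455 = 6.455

6.455


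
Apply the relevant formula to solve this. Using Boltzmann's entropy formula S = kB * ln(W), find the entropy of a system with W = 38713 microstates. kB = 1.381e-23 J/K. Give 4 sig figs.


Step 1: ln(W) = ln(38713) = 10.56
Step 2: S = kB * ln(W) = 1.381e-23 * 10.56
Step 3: S = 1.459e-22 J/K

1.459e-22


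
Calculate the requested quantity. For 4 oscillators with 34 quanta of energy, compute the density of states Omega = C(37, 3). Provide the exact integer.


Step 1: Use binomial coefficient C(37, 3)
Step 2: Numerator = 37! / 34!
Step 3: Denominator = 3!
Step 4: Omega = 7770

7770


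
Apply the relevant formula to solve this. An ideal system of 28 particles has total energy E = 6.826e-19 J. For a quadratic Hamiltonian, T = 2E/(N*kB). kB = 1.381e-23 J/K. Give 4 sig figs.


Step 1: Numerator = 2*E = 2*6.826e-19 = 1.365e-18 J
Step 2: Denominator = N*kB = 28*1.381e-23 = 3.867e-22
Step 3: T = 1.365e-18 / 3.867e-22 = 3531 K

3531


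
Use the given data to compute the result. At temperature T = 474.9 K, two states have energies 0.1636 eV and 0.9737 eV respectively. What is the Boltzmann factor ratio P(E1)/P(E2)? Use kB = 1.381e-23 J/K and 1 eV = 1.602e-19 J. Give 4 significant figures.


Step 1: Compute energy difference dE = E1 - E2 = 0.1636 - 0.9737 = -0.8101 eV
Step 2: Convert to Joules: dE_J = -0.8101 * 1.602e-19 = -1.298e-19 J
Step 3: Compute exponent = -dE_J / (kB * T) = -(-1.298e-19) / (1.381e-23 * 474.9) = 19.79
Step 4: P(E1)/P(E2) = exp(19.79) = 3.925e+08

3.925e+08


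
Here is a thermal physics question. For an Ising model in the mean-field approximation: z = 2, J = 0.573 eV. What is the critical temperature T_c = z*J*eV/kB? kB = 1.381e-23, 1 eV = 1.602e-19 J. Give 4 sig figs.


Step 1: z*J = 2*0.573 = 1.146 eV
Step 2: Convert to Joules: 1.146*1.602e-19 = 1.836e-19 J
Step 3: T_c = 1.836e-19 / 1.381e-23 = 1.329e+04 K

1.329e+04


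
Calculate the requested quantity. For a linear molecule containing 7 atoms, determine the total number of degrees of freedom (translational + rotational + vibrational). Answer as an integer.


Step 1: Translational DOF = 3
Step 2: Rotational DOF (linear) = 2
Step 3: Vibrational DOF = 3*7 - 5 = 16
Step 4: Total = 3 + 2 + 16 = 21

21


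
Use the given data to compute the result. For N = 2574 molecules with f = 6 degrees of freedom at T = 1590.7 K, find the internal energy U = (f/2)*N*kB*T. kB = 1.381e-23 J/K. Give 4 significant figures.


Step 1: f/2 = 6/2 = 3.0
Step 2: N*kB*T = 2574*1.381e-23*1590.7 = 5.654e-17
Step 3: U = 3.0 * 5.654e-17 = 1.696e-16 J

1.696e-16


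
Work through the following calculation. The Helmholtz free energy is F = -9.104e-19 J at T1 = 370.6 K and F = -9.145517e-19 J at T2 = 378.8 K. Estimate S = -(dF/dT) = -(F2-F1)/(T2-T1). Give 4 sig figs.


Step 1: dF = F2 - F1 = -9.145517e-19 - (-9.104e-19) = -4.1517e-21 J
Step 2: dT = T2 - T1 = 378.8 - 370.6 = 8.2 K
Step 3: S = -dF/dT = -(-4.1517e-21)/8.2 = 5.063e-22 J/K

5.063e-22


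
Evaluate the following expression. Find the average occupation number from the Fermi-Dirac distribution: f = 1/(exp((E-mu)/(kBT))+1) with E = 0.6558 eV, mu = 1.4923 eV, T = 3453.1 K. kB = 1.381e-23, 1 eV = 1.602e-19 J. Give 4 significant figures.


Step 1: (E - mu) = 0.6558 - 1.4923 = -0.8365 eV
Step 2: Convert: (E-mu)*eV = -1.34e-19 J
Step 3: x = (E-mu)*eV/(kB*T) = -2.81
Step 4: f = 1/(exp(-2.81)+1) = 0.9432

0.9432


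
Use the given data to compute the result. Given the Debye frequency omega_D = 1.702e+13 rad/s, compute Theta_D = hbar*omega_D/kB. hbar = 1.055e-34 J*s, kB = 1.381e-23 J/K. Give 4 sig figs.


Step 1: hbar*omega_D = 1.055e-34 * 1.702e+13 = 1.796e-21 J
Step 2: Theta_D = 1.796e-21 / 1.381e-23
Step 3: Theta_D = 130 K

130


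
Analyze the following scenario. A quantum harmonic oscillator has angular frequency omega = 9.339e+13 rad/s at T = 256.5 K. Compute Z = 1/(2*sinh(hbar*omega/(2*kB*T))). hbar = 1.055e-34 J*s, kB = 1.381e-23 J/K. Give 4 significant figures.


Step 1: Compute x = hbar*omega/(kB*T) = 1.055e-34*9.339e+13/(1.381e-23*256.5) = 2.781
Step 2: x/2 = 1.391
Step 3: sinh(x/2) = 1.884
Step 4: Z = 1/(2*1.884) = 0.2653

0.2653


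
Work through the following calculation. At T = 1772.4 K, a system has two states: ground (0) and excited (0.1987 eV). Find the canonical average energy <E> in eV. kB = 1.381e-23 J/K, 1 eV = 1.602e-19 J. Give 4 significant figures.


Step 1: beta*E = 0.1987*1.602e-19/(1.381e-23*1772.4) = 1.3
Step 2: exp(-beta*E) = 0.2724
Step 3: <E> = 0.1987*0.2724/(1+0.2724) = 0.04254 eV

0.04254


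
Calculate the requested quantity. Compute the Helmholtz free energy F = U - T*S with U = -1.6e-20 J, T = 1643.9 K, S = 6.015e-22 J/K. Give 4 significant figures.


Step 1: T*S = 1643.9 * 6.015e-22 = 9.888e-19 J
Step 2: F = U - T*S = -1.6e-20 - 9.888e-19
Step 3: F = -1.005e-18 J

-1.005e-18


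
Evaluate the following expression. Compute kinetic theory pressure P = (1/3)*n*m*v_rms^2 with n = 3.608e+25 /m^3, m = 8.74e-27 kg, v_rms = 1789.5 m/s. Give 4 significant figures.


Step 1: v_rms^2 = 1789.5^2 = 3.202e+06
Step 2: n*m = 3.608e+25*8.74e-27 = 0.3153
Step 3: P = (1/3)*0.3153*3.202e+06 = 3.366e+05 Pa

3.366e+05


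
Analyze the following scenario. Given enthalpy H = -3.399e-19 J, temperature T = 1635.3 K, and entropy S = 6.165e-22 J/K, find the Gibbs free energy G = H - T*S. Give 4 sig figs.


Step 1: T*S = 1635.3 * 6.165e-22 = 1.008e-18 J
Step 2: G = H - T*S = -3.399e-19 - 1.008e-18
Step 3: G = -1.348e-18 J

-1.348e-18
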